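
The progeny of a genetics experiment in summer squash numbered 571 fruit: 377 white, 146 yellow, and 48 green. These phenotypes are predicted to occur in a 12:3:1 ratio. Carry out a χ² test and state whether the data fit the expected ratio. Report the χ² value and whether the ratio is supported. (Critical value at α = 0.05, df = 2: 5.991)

Under the 12:3:1 hypothesis (Σ ratio = 16, N = 571):
  white: 571 × 12/16 = 428.25
  yellow: 571 × 3/16 = 107.0625
  green: 571 × 1/16 = 35.6875
χ² = Σ (O − E)² / E
  white: (377 − 428.25)² / 428.25 = 6.1332
  yellow: (146 − 107.0625)² / 107.0625 = 14.1612
  green: (48 − 35.6875)² / 35.6875 = 4.2479
χ² = 6.1332 + 14.1612 + 4.2479 = 24.5423 ≈ 24.542
Degrees of freedom = 3 − 1 = 2; critical value at α = 0.05 is 5.991.
Since 24.542 > 5.991, we reject the null hypothesis — the data do not fit the 12:3:1 ratio.

24.542; not consistent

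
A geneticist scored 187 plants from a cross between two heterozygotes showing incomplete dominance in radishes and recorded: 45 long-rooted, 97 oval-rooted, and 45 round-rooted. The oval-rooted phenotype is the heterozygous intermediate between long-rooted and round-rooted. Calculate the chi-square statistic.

0.262

With incomplete dominance, a heterozygote × heterozygote cross gives a 1:2:1 phenotypic ratio.
Expected counts for N = 187 under a 1:2:1 ratio (total parts = 4):
  long-rooted: 187 × 1/4 = 46.75
  oval-rooted: 187 × 2/4 = 93.5
  round-rooted: 187 × 1/4 = 46.75
χ² = Σ (O − E)² / E
  long-rooted: (45 − 46.75)² / 46.75 = 0.0655
  oval-rooted: (97 − 93.5)² / 93.5 = 0.1310
  round-rooted: (45 − 46.75)² / 46.75 = 0.0655
χ² = 0.0655 + 0.1310 + 0.0655 = 0.262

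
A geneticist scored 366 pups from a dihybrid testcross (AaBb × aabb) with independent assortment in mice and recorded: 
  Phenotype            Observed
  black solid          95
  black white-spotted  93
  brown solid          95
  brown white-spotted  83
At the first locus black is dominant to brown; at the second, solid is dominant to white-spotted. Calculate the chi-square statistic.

1.082

A dihybrid testcross with independent assortment gives a 1:1:1:1 ratio.
Total ratio parts = 4. Expected numbers out of 366:
  black solid: 366 × 1/4 = 91.5
  black white-spotted: 366 × 1/4 = 91.5
  brown solid: 366 × 1/4 = 91.5
  brown white-spotted: 366 × 1/4 = 91.5
χ² = Σ (O − E)² / E
  black solid: (95 − 91.5)² / 91.5 = 0.1339
  black white-spotted: (93 − 91.5)² / 91.5 = 0.0246
  brown solid: (95 − 91.5)² / 91.5 = 0.1339
  brown white-spotted: (83 − 91.5)² / 91.5 = 0.7896
χ² = 0.1339 + 0.0246 + 0.1339 + 0.7896 = 1.082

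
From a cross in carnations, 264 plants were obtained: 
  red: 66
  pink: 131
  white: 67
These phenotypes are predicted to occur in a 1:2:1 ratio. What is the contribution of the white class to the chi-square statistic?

0.015

Expected counts for N = 264 under a 1:2:1 ratio (total parts = 4):
  red: 264 × 1/4 = 66
  pink: 264 × 2/4 = 132
  white: 264 × 1/4 = 66
Contribution of white: (67 − 66)² / 66 = 0.0152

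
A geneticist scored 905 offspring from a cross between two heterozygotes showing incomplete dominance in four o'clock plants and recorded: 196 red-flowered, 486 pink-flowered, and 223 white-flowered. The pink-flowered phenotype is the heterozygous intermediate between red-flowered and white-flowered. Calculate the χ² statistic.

6.571

With incomplete dominance, a heterozygote × heterozygote cross gives a 1:2:1 phenotypic ratio.
The 1:2:1 ratio has 4 parts, so with N = 905 the expected counts are:
  red-flowered: 905 × 1/4 = 226.25
  pink-flowered: 905 × 2/4 = 452.5
  white-flowered: 905 × 1/4 = 226.25
χ² = Σ (O − E)² / E
  red-flowered: (196 − 226.25)² / 226.25 = 4.0445
  pink-flowered: (486 − 452.5)² / 452.5 = 2.4801
  white-flowered: (223 − 226.25)² / 226.25 = 0.0467
χ² = 4.0445 + 2.4801 + 0.0467 = 6.5713 ≈ 6.571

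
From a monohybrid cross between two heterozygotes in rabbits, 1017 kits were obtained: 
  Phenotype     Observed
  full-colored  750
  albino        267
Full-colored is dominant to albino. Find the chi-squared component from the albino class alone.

For a monohybrid cross between heterozygotes with complete dominance, the expected phenotypic ratio is 3:1.
Under the 3:1 hypothesis (Σ ratio = 4, N = 1017):
  full-colored: 1017 × 3/4 = 762.75
  albino: 1017 × 1/4 = 254.25
Contribution of albino: (267 − 254.25)² / 254.25 = 0.6394

0.639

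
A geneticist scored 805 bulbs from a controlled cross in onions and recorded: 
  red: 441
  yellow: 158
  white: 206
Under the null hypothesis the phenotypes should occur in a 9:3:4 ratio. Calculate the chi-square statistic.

0.751

Total ratio parts = 16. Expected numbers out of 805:
  red: 805 × 9/16 = 452.8125
  yellow: 805 × 3/16 = 150.9375
  white: 805 × 4/16 = 201.25
χ² = Σ (O − E)² / E
  red: (441 − 452.8125)² / 452.8125 = 0.3082
  yellow: (158 − 150.9375)² / 150.9375 = 0.3305
  white: (206 − 201.25)² / 201.25 = 0.1121
χ² = 0.3082 + 0.3305 + 0.1121 = 0.7508 ≈ 0.751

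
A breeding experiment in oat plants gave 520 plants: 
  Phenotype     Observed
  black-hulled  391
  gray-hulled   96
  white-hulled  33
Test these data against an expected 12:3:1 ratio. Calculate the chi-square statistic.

The 12:3:1 ratio has 16 parts, so with N = 520 the expected counts are:
  black-hulled: 520 × 12/16 = 390
  gray-hulled: 520 × 3/16 = 97.5
  white-hulled: 520 × 1/16 = 32.5
χ² = Σ (O − E)² / E
  black-hulled: (391 − 390)² / 390 = 0.0026
  gray-hulled: (96 − 97.5)² / 97.5 = 0.0231
  white-hulled: (33 − 32.5)² / 32.5 = 0.0077
χ² = 0.0026 + 0.0231 + 0.0077 = 0.0334 ≈ 0.033

0.033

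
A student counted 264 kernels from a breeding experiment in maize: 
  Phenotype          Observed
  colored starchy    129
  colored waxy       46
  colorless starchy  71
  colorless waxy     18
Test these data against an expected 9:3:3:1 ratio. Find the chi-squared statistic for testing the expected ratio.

12.283

Expected counts for N = 264 under a 9:3:3:1 ratio (total parts = 16):
  colored starchy: 264 × 9/16 = 148.5
  colored waxy: 264 × 3/16 = 49.5
  colorless starchy: 264 × 3/16 = 49.5
  colorless waxy: 264 × 1/16 = 16.5
χ² = Σ (O − E)² / E
  colored starchy: (129 − 148.5)² / 148.5 = 2.5606
  colored waxy: (46 − 49.5)² / 49.5 = 0.2475
  colorless starchy: (71 − 49.5)² / 49.5 = 9.3384
  colorless waxy: (18 − 16.5)² / 16.5 = 0.1364
χ² = 2.5606 + 0.2475 + 9.3384 + 0.1364 = 12.2829 ≈ 12.283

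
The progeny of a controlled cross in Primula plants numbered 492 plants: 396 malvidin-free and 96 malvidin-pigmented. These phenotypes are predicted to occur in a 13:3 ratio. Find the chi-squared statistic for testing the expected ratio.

Expected counts for N = 492 under a 13:3 ratio (total parts = 16):
  malvidin-free: 492 × 13/16 = 399.75
  malvidin-pigmented: 492 × 3/16 = 92.25
χ² = Σ (O − E)² / E
  malvidin-free: (396 − 399.75)² / 399.75 = 0.0352
  malvidin-pigmented: (96 − 92.25)² / 92.25 = 0.1524
χ² = 0.0352 + 0.1524 = 0.1876 ≈ 0.188

0.188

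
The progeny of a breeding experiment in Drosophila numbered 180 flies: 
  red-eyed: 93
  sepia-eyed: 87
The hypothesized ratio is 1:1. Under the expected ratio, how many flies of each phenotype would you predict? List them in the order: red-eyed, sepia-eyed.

90, 90

Total ratio parts = 2. Expected numbers out of 180:
  red-eyed: 180 × 1/2 = 90
  sepia-eyed: 180 × 1/2 = 90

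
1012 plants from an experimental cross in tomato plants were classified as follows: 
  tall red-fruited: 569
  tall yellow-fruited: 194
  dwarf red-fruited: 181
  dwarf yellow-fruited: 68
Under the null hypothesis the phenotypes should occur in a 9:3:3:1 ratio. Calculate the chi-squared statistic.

0.856

The 9:3:3:1 ratio has 16 parts, so with N = 1012 the expected counts are:
  tall red-fruited: 1012 × 9/16 = 569.25
  tall yellow-fruited: 1012 × 3/16 = 189.75
  dwarf red-fruited: 1012 × 3/16 = 189.75
  dwarf yellow-fruited: 1012 × 1/16 = 63.25
χ² = Σ (O − E)² / E
  tall red-fruited: (569 − 569.25)² / 569.25 = 0.0001
  tall yellow-fruited: (194 − 189.75)² / 189.75 = 0.0952
  dwarf red-fruited: (181 − 189.75)² / 189.75 = 0.4035
  dwarf yellow-fruited: (68 − 63.25)² / 63.25 = 0.3567
χ² = 0.0001 + 0.0952 + 0.4035 + 0.3567 = 0.8555 ≈ 0.856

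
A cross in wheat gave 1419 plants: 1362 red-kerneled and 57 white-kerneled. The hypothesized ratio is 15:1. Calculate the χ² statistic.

12.077

Expected counts for N = 1419 under a 15:1 ratio (total parts = 16):
  red-kerneled: 1419 × 15/16 = 1330.3125
  white-kerneled: 1419 × 1/16 = 88.6875
χ² = Σ (O − E)² / E
  red-kerneled: (1362 − 1330.3125)² / 1330.3125 = 0.7548
  white-kerneled: (57 − 88.6875)² / 88.6875 = 11.3217
χ² = 0.7548 + 11.3217 = 12.0765 ≈ 12.077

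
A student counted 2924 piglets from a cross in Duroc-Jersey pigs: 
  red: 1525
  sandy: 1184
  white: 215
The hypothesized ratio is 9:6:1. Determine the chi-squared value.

Expected counts for N = 2924 under a 9:6:1 ratio (total parts = 16):
  red: 2924 × 9/16 = 1644.75
  sandy: 2924 × 6/16 = 1096.5
  white: 2924 × 1/16 = 182.75
χ² = Σ (O − E)² / E
  red: (1525 − 1644.75)² / 1644.75 = 8.7187
  sandy: (1184 − 1096.5)² / 1096.5 = 6.9824
  white: (215 − 182.75)² / 182.75 = 5.6912
χ² = 8.7187 + 6.9824 + 5.6912 = 21.3923 ≈ 21.392

21.392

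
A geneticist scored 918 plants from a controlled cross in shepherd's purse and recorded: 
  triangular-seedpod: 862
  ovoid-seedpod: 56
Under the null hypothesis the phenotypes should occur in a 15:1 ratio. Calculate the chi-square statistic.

0.035

Expected counts for N = 918 under a 15:1 ratio (total parts = 16):
  triangular-seedpod: 918 × 15/16 = 860.625
  ovoid-seedpod: 918 × 1/16 = 57.375
χ² = Σ (O − E)² / E
  triangular-seedpod: (862 − 860.625)² / 860.625 = 0.0022
  ovoid-seedpod: (56 − 57.375)² / 57.375 = 0.0330
χ² = 0.0022 + 0.0330 = 0.0352 ≈ 0.035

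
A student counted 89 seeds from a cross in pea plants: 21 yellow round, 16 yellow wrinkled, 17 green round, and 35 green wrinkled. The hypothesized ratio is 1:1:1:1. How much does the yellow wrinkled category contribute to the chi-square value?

1.756

The 1:1:1:1 ratio has 4 parts, so with N = 89 the expected counts are:
  yellow round: 89 × 1/4 = 22.25
  yellow wrinkled: 89 × 1/4 = 22.25
  green round: 89 × 1/4 = 22.25
  green wrinkled: 89 × 1/4 = 22.25
Contribution of yellow wrinkled: (16 − 22.25)² / 22.25 = 1.7556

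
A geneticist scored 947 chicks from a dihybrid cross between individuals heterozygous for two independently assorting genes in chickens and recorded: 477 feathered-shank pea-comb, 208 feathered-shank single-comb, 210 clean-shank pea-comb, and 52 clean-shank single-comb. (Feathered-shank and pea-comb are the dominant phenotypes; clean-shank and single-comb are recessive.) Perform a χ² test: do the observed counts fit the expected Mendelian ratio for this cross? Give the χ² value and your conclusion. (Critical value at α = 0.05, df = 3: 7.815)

A dihybrid F₂ with independent assortment and complete dominance at both loci gives a 9:3:3:1 phenotypic ratio.
The 9:3:3:1 ratio has 16 parts, so with N = 947 the expected counts are:
  feathered-shank pea-comb: 947 × 9/16 = 532.6875
  feathered-shank single-comb: 947 × 3/16 = 177.5625
  clean-shank pea-comb: 947 × 3/16 = 177.5625
  clean-shank single-comb: 947 × 1/16 = 59.1875
χ² = Σ (O − E)² / E
  feathered-shank pea-comb: (477 − 532.6875)² / 532.6875 = 5.8216
  feathered-shank single-comb: (208 − 177.5625)² / 177.5625 = 5.2176
  clean-shank pea-comb: (210 − 177.5625)² / 177.5625 = 5.9258
  clean-shank single-comb: (52 − 59.1875)² / 59.1875 = 0.8728
χ² = 5.8216 + 5.2176 + 5.9258 + 0.8728 = 17.8378 ≈ 17.838
Degrees of freedom = 4 − 1 = 3; critical value at α = 0.05 is 7.815.
Since 17.838 > 7.815, we reject the null hypothesis — the data do not fit the 9:3:3:1 ratio.

17.838; not consistent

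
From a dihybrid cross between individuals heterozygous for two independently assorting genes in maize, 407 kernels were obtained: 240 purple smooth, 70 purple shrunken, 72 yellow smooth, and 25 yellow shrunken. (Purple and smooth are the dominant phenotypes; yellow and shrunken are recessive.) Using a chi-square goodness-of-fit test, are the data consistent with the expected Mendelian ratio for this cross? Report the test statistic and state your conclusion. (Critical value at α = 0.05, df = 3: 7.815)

A dihybrid F₂ with independent assortment and complete dominance at both loci gives a 9:3:3:1 phenotypic ratio.
Expected counts for N = 407 under a 9:3:3:1 ratio (total parts = 16):
  purple smooth: 407 × 9/16 = 228.9375
  purple shrunken: 407 × 3/16 = 76.3125
  yellow smooth: 407 × 3/16 = 76.3125
  yellow shrunken: 407 × 1/16 = 25.4375
χ² = Σ (O − E)² / E
  purple smooth: (240 − 228.9375)² / 228.9375 = 0.5346
  purple shrunken: (70 − 76.3125)² / 76.3125 = 0.5222
  yellow smooth: (72 − 76.3125)² / 76.3125 = 0.2437
  yellow shrunken: (25 − 25.4375)² / 25.4375 = 0.0075
χ² = 0.5346 + 0.5222 + 0.2437 + 0.0075 = 1.308
Degrees of freedom = 4 − 1 = 3; critical value at α = 0.05 is 7.815.
Since 1.308 < 7.815, we fail to reject the null hypothesis — the data are consistent with the 9:3:3:1 ratio.

1.308; consistent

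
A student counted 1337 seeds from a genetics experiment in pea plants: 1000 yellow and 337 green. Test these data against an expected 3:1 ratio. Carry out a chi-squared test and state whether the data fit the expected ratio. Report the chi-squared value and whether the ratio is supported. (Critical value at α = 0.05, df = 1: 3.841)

Expected counts for N = 1337 under a 3:1 ratio (total parts = 4):
  yellow: 1337 × 3/4 = 1002.75
  green: 1337 × 1/4 = 334.25
χ² = Σ (O − E)² / E
  yellow: (1000 − 1002.75)² / 1002.75 = 0.0075
  green: (337 − 334.25)² / 334.25 = 0.0226
χ² = 0.0075 + 0.0226 = 0.0301 ≈ 0.030
Degrees of freedom = 2 − 1 = 1; critical value at α = 0.05 is 3.841.
Since 0.030 < 3.841, we fail to reject the null hypothesis — the data are consistent with the 3:1 ratio.

0.030; consistent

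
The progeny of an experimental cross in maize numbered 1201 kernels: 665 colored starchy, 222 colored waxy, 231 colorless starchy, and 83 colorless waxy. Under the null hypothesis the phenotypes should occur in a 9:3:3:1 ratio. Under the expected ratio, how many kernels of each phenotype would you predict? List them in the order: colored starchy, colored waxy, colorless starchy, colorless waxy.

675.5625, 225.1875, 225.1875, 75.0625

Total ratio parts = 16. Expected numbers out of 1201:
  colored starchy: 1201 × 9/16 = 675.5625
  colored waxy: 1201 × 3/16 = 225.1875
  colorless starchy: 1201 × 3/16 = 225.1875
  colorless waxy: 1201 × 1/16 = 75.0625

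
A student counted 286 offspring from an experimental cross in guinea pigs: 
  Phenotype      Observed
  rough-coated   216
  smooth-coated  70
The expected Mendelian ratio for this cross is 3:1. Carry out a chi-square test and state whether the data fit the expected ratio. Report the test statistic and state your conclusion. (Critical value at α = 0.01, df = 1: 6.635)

Total ratio parts = 4. Expected numbers out of 286:
  rough-coated: 286 × 3/4 = 214.5
  smooth-coated: 286 × 1/4 = 71.5
χ² = Σ (O − E)² / E
  rough-coated: (216 − 214.5)² / 214.5 = 0.0105
  smooth-coated: (70 − 71.5)² / 71.5 = 0.0315
χ² = 0.0105 + 0.0315 = 0.042
Degrees of freedom = 2 − 1 = 1; critical value at α = 0.01 is 6.635.
Since 0.042 < 6.635, we fail to reject the null hypothesis — the data are consistent with the 3:1 ratio.

0.042; consistent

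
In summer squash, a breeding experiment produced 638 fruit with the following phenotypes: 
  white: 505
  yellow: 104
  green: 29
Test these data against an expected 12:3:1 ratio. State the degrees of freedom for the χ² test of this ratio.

A goodness-of-fit test with 3 phenotype classes has df = 3 − 1 = 2.

2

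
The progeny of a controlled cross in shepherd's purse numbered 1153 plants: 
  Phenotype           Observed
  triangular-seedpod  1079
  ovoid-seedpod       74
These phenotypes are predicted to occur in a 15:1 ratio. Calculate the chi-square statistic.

Total ratio parts = 16. Expected numbers out of 1153:
  triangular-seedpod: 1153 × 15/16 = 1080.9375
  ovoid-seedpod: 1153 × 1/16 = 72.0625
χ² = Σ (O − E)² / E
  triangular-seedpod: (1079 − 1080.9375)² / 1080.9375 = 0.0035
  ovoid-seedpod: (74 − 72.0625)² / 72.0625 = 0.0521
χ² = 0.0035 + 0.0521 = 0.0556 ≈ 0.056

0.056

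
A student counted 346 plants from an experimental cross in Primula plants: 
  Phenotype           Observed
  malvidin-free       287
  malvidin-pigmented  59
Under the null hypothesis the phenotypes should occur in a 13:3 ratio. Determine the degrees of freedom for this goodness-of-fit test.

A goodness-of-fit test with 2 phenotype classes has df = 2 − 1 = 1.

1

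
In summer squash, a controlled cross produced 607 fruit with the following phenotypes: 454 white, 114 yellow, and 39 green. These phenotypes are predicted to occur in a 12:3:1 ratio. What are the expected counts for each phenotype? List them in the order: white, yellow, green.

455.25, 113.8125, 37.9375

Under the 12:3:1 hypothesis (Σ ratio = 16, N = 607):
  white: 607 × 12/16 = 455.25
  yellow: 607 × 3/16 = 113.8125
  green: 607 × 1/16 = 37.9375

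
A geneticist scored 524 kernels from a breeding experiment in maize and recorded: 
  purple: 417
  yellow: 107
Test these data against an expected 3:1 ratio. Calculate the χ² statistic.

5.863

The 3:1 ratio has 4 parts, so with N = 524 the expected counts are:
  purple: 524 × 3/4 = 393
  yellow: 524 × 1/4 = 131
χ² = Σ (O − E)² / E
  purple: (417 − 393)² / 393 = 1.4656
  yellow: (107 − 131)² / 131 = 4.3969
χ² = 1.4656 + 4.3969 = 5.8625 ≈ 5.863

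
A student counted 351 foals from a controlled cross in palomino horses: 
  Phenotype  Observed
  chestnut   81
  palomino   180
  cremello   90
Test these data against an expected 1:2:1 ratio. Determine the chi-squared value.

0.692

Total ratio parts = 4. Expected numbers out of 351:
  chestnut: 351 × 1/4 = 87.75
  palomino: 351 × 2/4 = 175.5
  cremello: 351 × 1/4 = 87.75
χ² = Σ (O − E)² / E
  chestnut: (81 − 87.75)² / 87.75 = 0.5192
  palomino: (180 − 175.5)² / 175.5 = 0.1154
  cremello: (90 − 87.75)² / 87.75 = 0.0577
χ² = 0.5192 + 0.1154 + 0.0577 = 0.6923 ≈ 0.692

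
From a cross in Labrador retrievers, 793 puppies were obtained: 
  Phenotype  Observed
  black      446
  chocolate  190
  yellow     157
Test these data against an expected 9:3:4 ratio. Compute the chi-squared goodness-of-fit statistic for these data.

20.062

Expected counts for N = 793 under a 9:3:4 ratio (total parts = 16):
  black: 793 × 9/16 = 446.0625
  chocolate: 793 × 3/16 = 148.6875
  yellow: 793 × 4/16 = 198.25
χ² = Σ (O − E)² / E
  black: (446 − 446.0625)² / 446.0625 = 0.0000
  chocolate: (190 − 148.6875)² / 148.6875 = 11.4786
  yellow: (157 − 198.25)² / 198.25 = 8.5829
χ² = 0.0000 + 11.4786 + 8.5829 = 20.0615 ≈ 20.062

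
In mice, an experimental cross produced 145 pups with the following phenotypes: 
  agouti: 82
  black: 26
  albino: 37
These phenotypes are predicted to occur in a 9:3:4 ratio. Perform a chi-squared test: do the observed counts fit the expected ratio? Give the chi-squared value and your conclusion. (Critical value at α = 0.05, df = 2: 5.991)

Under the 9:3:4 hypothesis (Σ ratio = 16, N = 145):
  agouti: 145 × 9/16 = 81.5625
  black: 145 × 3/16 = 27.1875
  albino: 145 × 4/16 = 36.25
χ² = Σ (O − E)² / E
  agouti: (82 − 81.5625)² / 81.5625 = 0.0023
  black: (26 − 27.1875)² / 27.1875 = 0.0519
  albino: (37 − 36.25)² / 36.25 = 0.0155
χ² = 0.0023 + 0.0519 + 0.0155 = 0.0697 ≈ 0.070
Degrees of freedom = 3 − 1 = 2; critical value at α = 0.05 is 5.991.
Since 0.070 < 5.991, we fail to reject the null hypothesis — the data are consistent with the 9:3:4 ratio.

0.070; consistent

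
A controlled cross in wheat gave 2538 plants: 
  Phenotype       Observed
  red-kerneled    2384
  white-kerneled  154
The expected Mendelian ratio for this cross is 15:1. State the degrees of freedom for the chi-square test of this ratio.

1

A goodness-of-fit test with 2 phenotype classes has df = 2 − 1 = 1.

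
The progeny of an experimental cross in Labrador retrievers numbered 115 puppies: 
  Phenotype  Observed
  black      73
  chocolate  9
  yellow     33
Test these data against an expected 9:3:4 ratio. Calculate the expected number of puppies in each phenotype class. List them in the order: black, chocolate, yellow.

64.6875, 21.5625, 28.75

The 9:3:4 ratio has 16 parts, so with N = 115 the expected counts are:
  black: 115 × 9/16 = 64.6875
  chocolate: 115 × 3/16 = 21.5625
  yellow: 115 × 4/16 = 28.75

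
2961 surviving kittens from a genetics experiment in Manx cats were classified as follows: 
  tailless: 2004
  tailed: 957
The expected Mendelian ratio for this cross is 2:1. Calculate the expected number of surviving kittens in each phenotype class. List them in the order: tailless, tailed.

1974, 987

Total ratio parts = 3. Expected numbers out of 2961:
  tailless: 2961 × 2/3 = 1974
  tailed: 2961 × 1/3 = 987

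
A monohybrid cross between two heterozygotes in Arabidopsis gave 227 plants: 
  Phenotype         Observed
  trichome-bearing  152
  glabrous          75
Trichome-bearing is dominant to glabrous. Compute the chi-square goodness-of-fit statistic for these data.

7.825

For a monohybrid cross between heterozygotes with complete dominance, the expected phenotypic ratio is 3:1.
Under the 3:1 hypothesis (Σ ratio = 4, N = 227):
  trichome-bearing: 227 × 3/4 = 170.25
  glabrous: 227 × 1/4 = 56.75
χ² = Σ (O − E)² / E
  trichome-bearing: (152 − 170.25)² / 170.25 = 1.9563
  glabrous: (75 − 56.75)² / 56.75 = 5.8689
χ² = 1.9563 + 5.8689 = 7.8252 ≈ 7.825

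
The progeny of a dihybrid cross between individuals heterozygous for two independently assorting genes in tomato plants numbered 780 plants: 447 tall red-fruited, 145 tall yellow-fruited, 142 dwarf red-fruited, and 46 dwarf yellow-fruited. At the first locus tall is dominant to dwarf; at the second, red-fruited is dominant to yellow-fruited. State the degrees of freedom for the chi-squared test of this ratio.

A dihybrid F₂ with independent assortment and complete dominance at both loci gives a 9:3:3:1 phenotypic ratio.
A goodness-of-fit test with 4 phenotype classes has df = 4 − 1 = 3.

3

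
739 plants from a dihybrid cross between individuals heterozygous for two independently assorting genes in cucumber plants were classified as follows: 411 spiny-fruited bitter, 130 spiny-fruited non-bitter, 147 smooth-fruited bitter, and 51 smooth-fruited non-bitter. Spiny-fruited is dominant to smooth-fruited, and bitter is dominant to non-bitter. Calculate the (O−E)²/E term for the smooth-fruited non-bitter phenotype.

0.501

A dihybrid F₂ with independent assortment and complete dominance at both loci gives a 9:3:3:1 phenotypic ratio.
Total ratio parts = 16. Expected numbers out of 739:
  spiny-fruited bitter: 739 × 9/16 = 415.6875
  spiny-fruited non-bitter: 739 × 3/16 = 138.5625
  smooth-fruited bitter: 739 × 3/16 = 138.5625
  smooth-fruited non-bitter: 739 × 1/16 = 46.1875
Contribution of smooth-fruited non-bitter: (51 − 46.1875)² / 46.1875 = 0.5014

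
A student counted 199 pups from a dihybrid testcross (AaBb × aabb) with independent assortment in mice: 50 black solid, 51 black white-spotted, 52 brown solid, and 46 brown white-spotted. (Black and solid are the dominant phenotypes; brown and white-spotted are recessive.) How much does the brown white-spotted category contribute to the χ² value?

A dihybrid testcross with independent assortment gives a 1:1:1:1 ratio.
Total ratio parts = 4. Expected numbers out of 199:
  black solid: 199 × 1/4 = 49.75
  black white-spotted: 199 × 1/4 = 49.75
  brown solid: 199 × 1/4 = 49.75
  brown white-spotted: 199 × 1/4 = 49.75
Contribution of brown white-spotted: (46 − 49.75)² / 49.75 = 0.2827

0.283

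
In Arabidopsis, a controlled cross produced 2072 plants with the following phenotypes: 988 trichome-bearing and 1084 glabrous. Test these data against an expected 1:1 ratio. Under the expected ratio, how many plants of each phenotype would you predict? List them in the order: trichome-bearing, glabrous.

1036, 1036

Expected counts for N = 2072 under a 1:1 ratio (total parts = 2):
  trichome-bearing: 2072 × 1/2 = 1036
  glabrous: 2072 × 1/2 = 1036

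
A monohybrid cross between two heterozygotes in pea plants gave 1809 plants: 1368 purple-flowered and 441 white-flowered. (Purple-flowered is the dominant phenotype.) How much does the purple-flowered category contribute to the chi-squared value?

0.093

For a monohybrid cross between heterozygotes with complete dominance, the expected phenotypic ratio is 3:1.
Under the 3:1 hypothesis (Σ ratio = 4, N = 1809):
  purple-flowered: 1809 × 3/4 = 1356.75
  white-flowered: 1809 × 1/4 = 452.25
Contribution of purple-flowered: (1368 − 1356.75)² / 1356.75 = 0.0933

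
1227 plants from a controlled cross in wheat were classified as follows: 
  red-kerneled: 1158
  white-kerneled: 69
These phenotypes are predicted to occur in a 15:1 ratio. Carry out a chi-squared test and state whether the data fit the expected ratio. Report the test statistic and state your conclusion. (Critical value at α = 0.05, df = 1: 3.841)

Expected counts for N = 1227 under a 15:1 ratio (total parts = 16):
  red-kerneled: 1227 × 15/16 = 1150.3125
  white-kerneled: 1227 × 1/16 = 76.6875
χ² = Σ (O − E)² / E
  red-kerneled: (1158 − 1150.3125)² / 1150.3125 = 0.0514
  white-kerneled: (69 − 76.6875)² / 76.6875 = 0.7706
χ² = 0.0514 + 0.7706 = 0.822
Degrees of freedom = 2 − 1 = 1; critical value at α = 0.05 is 3.841.
Since 0.822 < 3.841, we fail to reject the null hypothesis — the data are consistent with the 15:1 ratio.

0.822; consistent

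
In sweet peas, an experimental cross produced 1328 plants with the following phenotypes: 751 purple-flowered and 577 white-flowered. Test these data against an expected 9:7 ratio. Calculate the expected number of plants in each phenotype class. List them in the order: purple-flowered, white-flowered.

Under the 9:7 hypothesis (Σ ratio = 16, N = 1328):
  purple-flowered: 1328 × 9/16 = 747
  white-flowered: 1328 × 7/16 = 581

747, 581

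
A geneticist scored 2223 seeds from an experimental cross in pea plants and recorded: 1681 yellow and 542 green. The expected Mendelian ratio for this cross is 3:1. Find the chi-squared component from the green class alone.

The 3:1 ratio has 4 parts, so with N = 2223 the expected counts are:
  yellow: 2223 × 3/4 = 1667.25
  green: 2223 × 1/4 = 555.75
Contribution of green: (542 − 555.75)² / 555.75 = 0.3402

0.340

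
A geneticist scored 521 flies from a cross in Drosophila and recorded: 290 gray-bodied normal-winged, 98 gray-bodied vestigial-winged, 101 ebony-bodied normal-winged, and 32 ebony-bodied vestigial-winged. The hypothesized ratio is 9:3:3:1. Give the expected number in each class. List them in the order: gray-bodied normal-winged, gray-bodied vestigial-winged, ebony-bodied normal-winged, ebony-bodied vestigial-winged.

Expected counts for N = 521 under a 9:3:3:1 ratio (total parts = 16):
  gray-bodied normal-winged: 521 × 9/16 = 293.0625
  gray-bodied vestigial-winged: 521 × 3/16 = 97.6875
  ebony-bodied normal-winged: 521 × 3/16 = 97.6875
  ebony-bodied vestigial-winged: 521 × 1/16 = 32.5625

293.0625, 97.6875, 97.6875, 32.5625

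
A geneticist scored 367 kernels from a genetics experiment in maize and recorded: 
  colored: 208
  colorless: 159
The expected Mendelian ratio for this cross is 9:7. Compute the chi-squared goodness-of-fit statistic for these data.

0.027

Total ratio parts = 16. Expected numbers out of 367:
  colored: 367 × 9/16 = 206.4375
  colorless: 367 × 7/16 = 160.5625
χ² = Σ (O − E)² / E
  colored: (208 − 206.4375)² / 206.4375 = 0.0118
  colorless: (159 − 160.5625)² / 160.5625 = 0.0152
χ² = 0.0118 + 0.0152 = 0.027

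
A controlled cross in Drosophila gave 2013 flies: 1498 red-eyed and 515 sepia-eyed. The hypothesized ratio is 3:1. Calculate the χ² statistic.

The 3:1 ratio has 4 parts, so with N = 2013 the expected counts are:
  red-eyed: 2013 × 3/4 = 1509.75
  sepia-eyed: 2013 × 1/4 = 503.25
χ² = Σ (O − E)² / E
  red-eyed: (1498 − 1509.75)² / 1509.75 = 0.0914
  sepia-eyed: (515 − 503.25)² / 503.25 = 0.2743
χ² = 0.0914 + 0.2743 = 0.3657 ≈ 0.366

0.366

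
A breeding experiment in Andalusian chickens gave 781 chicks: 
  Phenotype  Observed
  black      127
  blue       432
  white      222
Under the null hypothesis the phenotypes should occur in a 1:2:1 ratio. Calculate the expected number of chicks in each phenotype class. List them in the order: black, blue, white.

195.25, 390.5, 195.25

Total ratio parts = 4. Expected numbers out of 781:
  black: 781 × 1/4 = 195.25
  blue: 781 × 2/4 = 390.5
  white: 781 × 1/4 = 195.25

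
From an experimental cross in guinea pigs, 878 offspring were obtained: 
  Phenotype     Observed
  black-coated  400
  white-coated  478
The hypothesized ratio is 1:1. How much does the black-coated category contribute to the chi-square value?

3.465

Total ratio parts = 2. Expected numbers out of 878:
  black-coated: 878 × 1/2 = 439
  white-coated: 878 × 1/2 = 439
Contribution of black-coated: (400 − 439)² / 439 = 3.4647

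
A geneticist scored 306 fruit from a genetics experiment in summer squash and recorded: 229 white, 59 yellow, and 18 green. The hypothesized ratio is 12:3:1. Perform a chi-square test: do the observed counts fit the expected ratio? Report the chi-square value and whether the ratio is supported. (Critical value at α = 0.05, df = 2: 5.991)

0.113; consistent

Total ratio parts = 16. Expected numbers out of 306:
  white: 306 × 12/16 = 229.5
  yellow: 306 × 3/16 = 57.375
  green: 306 × 1/16 = 19.125
χ² = Σ (O − E)² / E
  white: (229 − 229.5)² / 229.5 = 0.0011
  yellow: (59 − 57.375)² / 57.375 = 0.0460
  green: (18 − 19.125)² / 19.125 = 0.0662
χ² = 0.0011 + 0.0460 + 0.0662 = 0.1133 ≈ 0.113
Degrees of freedom = 3 − 1 = 2; critical value at α = 0.05 is 5.991.
Since 0.113 < 5.991, we fail to reject the null hypothesis — the data are consistent with the 12:3:1 ratio.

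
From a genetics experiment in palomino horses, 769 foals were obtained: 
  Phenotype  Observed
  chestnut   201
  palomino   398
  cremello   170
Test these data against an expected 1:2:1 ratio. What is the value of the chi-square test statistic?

3.447

Expected counts for N = 769 under a 1:2:1 ratio (total parts = 4):
  chestnut: 769 × 1/4 = 192.25
  palomino: 769 × 2/4 = 384.5
  cremello: 769 × 1/4 = 192.25
χ² = Σ (O − E)² / E
  chestnut: (201 − 192.25)² / 192.25 = 0.3982
  palomino: (398 − 384.5)² / 384.5 = 0.4740
  cremello: (170 − 192.25)² / 192.25 = 2.5751
χ² = 0.3982 + 0.4740 + 2.5751 = 3.4473 ≈ 3.447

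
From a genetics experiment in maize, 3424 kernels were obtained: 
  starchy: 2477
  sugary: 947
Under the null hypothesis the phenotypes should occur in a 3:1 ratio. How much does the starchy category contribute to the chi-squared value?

3.225

Total ratio parts = 4. Expected numbers out of 3424:
  starchy: 3424 × 3/4 = 2568
  sugary: 3424 × 1/4 = 856
Contribution of starchy: (2477 − 2568)² / 2568 = 3.2247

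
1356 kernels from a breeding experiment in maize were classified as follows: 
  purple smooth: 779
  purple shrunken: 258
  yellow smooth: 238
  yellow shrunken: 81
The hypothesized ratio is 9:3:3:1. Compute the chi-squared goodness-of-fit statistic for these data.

1.606

The 9:3:3:1 ratio has 16 parts, so with N = 1356 the expected counts are:
  purple smooth: 1356 × 9/16 = 762.75
  purple shrunken: 1356 × 3/16 = 254.25
  yellow smooth: 1356 × 3/16 = 254.25
  yellow shrunken: 1356 × 1/16 = 84.75
χ² = Σ (O − E)² / E
  purple smooth: (779 − 762.75)² / 762.75 = 0.3462
  purple shrunken: (258 − 254.25)² / 254.25 = 0.0553
  yellow smooth: (238 − 254.25)² / 254.25 = 1.0386
  yellow shrunken: (81 − 84.75)² / 84.75 = 0.1659
χ² = 0.3462 + 0.0553 + 1.0386 + 0.1659 = 1.606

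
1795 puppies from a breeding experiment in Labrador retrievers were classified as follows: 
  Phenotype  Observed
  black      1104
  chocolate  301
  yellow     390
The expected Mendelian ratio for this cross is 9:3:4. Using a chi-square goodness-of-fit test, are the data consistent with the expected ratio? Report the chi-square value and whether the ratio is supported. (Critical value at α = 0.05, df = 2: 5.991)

Total ratio parts = 16. Expected numbers out of 1795:
  black: 1795 × 9/16 = 1009.6875
  chocolate: 1795 × 3/16 = 336.5625
  yellow: 1795 × 4/16 = 448.75
χ² = Σ (O − E)² / E
  black: (1104 − 1009.6875)² / 1009.6875 = 8.8095
  chocolate: (301 − 336.5625)² / 336.5625 = 3.7577
  yellow: (390 − 448.75)² / 448.75 = 7.6915
χ² = 8.8095 + 3.7577 + 7.6915 = 20.2587 ≈ 20.259
Degrees of freedom = 3 − 1 = 2; critical value at α = 0.05 is 5.991.
Since 20.259 > 5.991, we reject the null hypothesis — the data do not fit the 9:3:4 ratio.

20.259; not consistent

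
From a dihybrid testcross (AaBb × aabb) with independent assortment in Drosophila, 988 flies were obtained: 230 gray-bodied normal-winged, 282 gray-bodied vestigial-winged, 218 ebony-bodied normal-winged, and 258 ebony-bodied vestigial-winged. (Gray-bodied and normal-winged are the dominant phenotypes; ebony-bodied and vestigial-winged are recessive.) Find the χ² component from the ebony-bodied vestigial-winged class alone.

A dihybrid testcross with independent assortment gives a 1:1:1:1 ratio.
The 1:1:1:1 ratio has 4 parts, so with N = 988 the expected counts are:
  gray-bodied normal-winged: 988 × 1/4 = 247
  gray-bodied vestigial-winged: 988 × 1/4 = 247
  ebony-bodied normal-winged: 988 × 1/4 = 247
  ebony-bodied vestigial-winged: 988 × 1/4 = 247
Contribution of ebony-bodied vestigial-winged: (258 − 247)² / 247 = 0.4899

0.490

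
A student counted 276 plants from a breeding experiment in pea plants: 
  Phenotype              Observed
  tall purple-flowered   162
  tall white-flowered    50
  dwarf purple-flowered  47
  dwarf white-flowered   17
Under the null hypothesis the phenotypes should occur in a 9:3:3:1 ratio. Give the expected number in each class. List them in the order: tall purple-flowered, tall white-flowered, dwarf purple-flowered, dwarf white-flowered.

The 9:3:3:1 ratio has 16 parts, so with N = 276 the expected counts are:
  tall purple-flowered: 276 × 9/16 = 155.25
  tall white-flowered: 276 × 3/16 = 51.75
  dwarf purple-flowered: 276 × 3/16 = 51.75
  dwarf white-flowered: 276 × 1/16 = 17.25

155.25, 51.75, 51.75, 17.25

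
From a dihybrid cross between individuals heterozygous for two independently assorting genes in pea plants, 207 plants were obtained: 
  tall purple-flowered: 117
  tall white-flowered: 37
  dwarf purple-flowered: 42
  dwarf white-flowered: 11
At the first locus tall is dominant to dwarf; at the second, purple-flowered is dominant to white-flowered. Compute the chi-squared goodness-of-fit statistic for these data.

A dihybrid F₂ with independent assortment and complete dominance at both loci gives a 9:3:3:1 phenotypic ratio.
Expected counts for N = 207 under a 9:3:3:1 ratio (total parts = 16):
  tall purple-flowered: 207 × 9/16 = 116.4375
  tall white-flowered: 207 × 3/16 = 38.8125
  dwarf purple-flowered: 207 × 3/16 = 38.8125
  dwarf white-flowered: 207 × 1/16 = 12.9375
χ² = Σ (O − E)² / E
  tall purple-flowered: (117 − 116.4375)² / 116.4375 = 0.0027
  tall white-flowered: (37 − 38.8125)² / 38.8125 = 0.0846
  dwarf purple-flowered: (42 − 38.8125)² / 38.8125 = 0.2618
  dwarf white-flowered: (11 − 12.9375)² / 12.9375 = 0.2902
χ² = 0.0027 + 0.0846 + 0.2618 + 0.2902 = 0.6393 ≈ 0.639

0.639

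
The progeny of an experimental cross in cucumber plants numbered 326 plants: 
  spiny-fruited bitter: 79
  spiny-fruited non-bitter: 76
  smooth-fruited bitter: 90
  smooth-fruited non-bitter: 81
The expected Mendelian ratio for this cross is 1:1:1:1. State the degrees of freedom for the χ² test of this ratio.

A goodness-of-fit test with 4 phenotype classes has df = 4 − 1 = 3.

3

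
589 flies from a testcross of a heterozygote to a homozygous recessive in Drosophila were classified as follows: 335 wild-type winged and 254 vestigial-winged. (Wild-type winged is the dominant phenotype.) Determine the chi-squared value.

11.139

A testcross of a heterozygote (Aa × aa) gives a 1:1 phenotypic ratio.
Expected counts for N = 589 under a 1:1 ratio (total parts = 2):
  wild-type winged: 589 × 1/2 = 294.5
  vestigial-winged: 589 × 1/2 = 294.5
χ² = Σ (O − E)² / E
  wild-type winged: (335 − 294.5)² / 294.5 = 5.5696
  vestigial-winged: (254 − 294.5)² / 294.5 = 5.5696
χ² = 5.5696 + 5.5696 = 11.1392 ≈ 11.139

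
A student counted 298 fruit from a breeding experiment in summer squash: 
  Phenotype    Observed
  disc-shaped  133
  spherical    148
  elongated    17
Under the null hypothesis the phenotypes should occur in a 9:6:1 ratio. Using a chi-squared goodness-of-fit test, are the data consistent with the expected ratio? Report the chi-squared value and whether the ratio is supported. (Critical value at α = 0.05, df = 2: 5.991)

19.053; not consistent

Under the 9:6:1 hypothesis (Σ ratio = 16, N = 298):
  disc-shaped: 298 × 9/16 = 167.625
  spherical: 298 × 6/16 = 111.75
  elongated: 298 × 1/16 = 18.625
χ² = Σ (O − E)² / E
  disc-shaped: (133 − 167.625)² / 167.625 = 7.1522
  spherical: (148 − 111.75)² / 111.75 = 11.7589
  elongated: (17 − 18.625)² / 18.625 = 0.1418
χ² = 7.1522 + 11.7589 + 0.1418 = 19.0529 ≈ 19.053
Degrees of freedom = 3 − 1 = 2; critical value at α = 0.05 is 5.991.
Since 19.053 > 5.991, we reject the null hypothesis — the data do not fit the 9:6:1 ratio.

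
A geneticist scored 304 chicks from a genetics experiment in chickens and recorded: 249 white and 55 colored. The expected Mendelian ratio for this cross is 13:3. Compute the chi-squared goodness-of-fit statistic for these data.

0.086

Total ratio parts = 16. Expected numbers out of 304:
  white: 304 × 13/16 = 247
  colored: 304 × 3/16 = 57
χ² = Σ (O − E)² / E
  white: (249 − 247)² / 247 = 0.0162
  colored: (55 − 57)² / 57 = 0.0702
χ² = 0.0162 + 0.0702 = 0.0864 ≈ 0.086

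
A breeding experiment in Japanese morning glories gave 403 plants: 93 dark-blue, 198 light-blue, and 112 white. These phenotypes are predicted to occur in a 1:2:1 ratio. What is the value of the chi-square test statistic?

Total ratio parts = 4. Expected numbers out of 403:
  dark-blue: 403 × 1/4 = 100.75
  light-blue: 403 × 2/4 = 201.5
  white: 403 × 1/4 = 100.75
χ² = Σ (O − E)² / E
  dark-blue: (93 − 100.75)² / 100.75 = 0.5962
  light-blue: (198 − 201.5)² / 201.5 = 0.0608
  white: (112 − 100.75)² / 100.75 = 1.2562
χ² = 0.5962 + 0.0608 + 1.2562 = 1.9132 ≈ 1.913

1.913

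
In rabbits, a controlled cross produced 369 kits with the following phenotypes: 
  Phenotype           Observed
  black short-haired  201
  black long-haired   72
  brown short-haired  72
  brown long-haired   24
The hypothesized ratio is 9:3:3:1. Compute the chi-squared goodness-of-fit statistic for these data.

0.474

Total ratio parts = 16. Expected numbers out of 369:
  black short-haired: 369 × 9/16 = 207.5625
  black long-haired: 369 × 3/16 = 69.1875
  brown short-haired: 369 × 3/16 = 69.1875
  brown long-haired: 369 × 1/16 = 23.0625
χ² = Σ (O − E)² / E
  black short-haired: (201 − 207.5625)² / 207.5625 = 0.2075
  black long-haired: (72 − 69.1875)² / 69.1875 = 0.1143
  brown short-haired: (72 − 69.1875)² / 69.1875 = 0.1143
  brown long-haired: (24 − 23.0625)² / 23.0625 = 0.0381
χ² = 0.2075 + 0.1143 + 0.1143 + 0.0381 = 0.4742 ≈ 0.474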